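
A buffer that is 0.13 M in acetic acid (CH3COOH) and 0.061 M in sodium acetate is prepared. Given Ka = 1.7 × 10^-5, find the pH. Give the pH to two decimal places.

pKa = −log(1.7 × 10^-5) = 4.770
Using pH = pKa + log([base]/[acid]) with [base]/[acid] = 0.061/0.13:
pH = 4.770 + (-0.329) = 4.44

pH = 4.44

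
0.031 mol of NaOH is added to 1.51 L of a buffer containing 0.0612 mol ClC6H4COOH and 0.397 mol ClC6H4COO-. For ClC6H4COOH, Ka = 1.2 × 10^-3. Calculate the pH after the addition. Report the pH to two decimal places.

pH = 4.07

OH- converts ClC6H4COOH to ClC6H4COO-: ClC6H4COOH → 0.0302 mol, ClC6H4COO- → 0.428 mol.
pKa = −log(1.2 × 10^-3) = 2.921
pH = pKa + log([A⁻]/[HA]) = 2.921 + log(0.428/0.0302) = 2.921 +1.151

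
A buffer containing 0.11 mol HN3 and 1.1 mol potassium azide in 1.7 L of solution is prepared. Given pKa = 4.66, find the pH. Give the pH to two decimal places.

pH = pKa + log([A⁻]/[HA]) = 4.66 + log(1.1/0.11)
pH = 4.66 + (+1.000) = 5.66

pH = 5.66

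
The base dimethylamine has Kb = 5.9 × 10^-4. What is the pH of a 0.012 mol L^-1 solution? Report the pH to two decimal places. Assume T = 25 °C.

(CH3)2NH + H2O ⇌ (CH3)2NH2+ + OH-
Kb = [OH-]²/(0.012 − [OH-]) = 5.9 × 10^-4
[OH-] is not negligible relative to C₀; solve [OH-]² + 0.00059·[OH-] − 7.08e-06 = 0.
[OH-] = [−0.00059 + √(0.00059² + 2.83e-05)]/2 = 2.38 × 10^-3 M
pOH = 2.62, so pH = 14.00 − pOH = 11.38

pH = 11.38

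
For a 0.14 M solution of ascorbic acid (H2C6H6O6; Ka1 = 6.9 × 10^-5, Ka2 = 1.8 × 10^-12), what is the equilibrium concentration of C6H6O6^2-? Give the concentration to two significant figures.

First ionization gives [H+] ≈ [HC6H6O6-] = 3.11 × 10^-3 M.
Second step: Ka2 = [H+][C6H6O6^2-]/[HC6H6O6-] ≈ [C6H6O6^2-] (since [H+] ≈ [HC6H6O6-]).
So [C6H6O6^2-] ≈ Ka2.

1.8 × 10^-12 M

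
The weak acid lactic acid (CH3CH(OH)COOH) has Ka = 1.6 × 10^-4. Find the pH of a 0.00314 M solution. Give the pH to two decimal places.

pH = 3.20

CH3CH(OH)COOH ⇌ CH3CH(OH)COO- + H+
From the ICE table, Ka = x²/(0.00314 − x) = 1.6 × 10^-4.
The 5% rule fails; solving x² + Ka·x − Ka·C₀ = 0 exactly:
x = (−Ka + √(Ka² + 4·Ka·C₀))/2 = 6.33 × 10^-4 M
pH = −log(6.33 × 10^-4) = 3.20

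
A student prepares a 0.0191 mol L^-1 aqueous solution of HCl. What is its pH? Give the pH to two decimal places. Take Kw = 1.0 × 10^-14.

pH = 1.72

HCl is a strong acid and dissociates completely, so [H+] = 0.0191 M.
pH = -log(0.0191) = 1.72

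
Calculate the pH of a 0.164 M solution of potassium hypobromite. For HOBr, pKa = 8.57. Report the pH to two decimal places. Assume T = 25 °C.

pH = 10.89

OBr- is the conjugate base of the weak acid HOBr.
Ka = 10^(−8.57) = 2.69 × 10^-9
Kb = Kw/Ka = 1.0×10^-14 / 2.69 × 10^-9 = 3.72 × 10^-6
Kb = [OH-]²/(0.164 − [OH-]) = 3.72 × 10^-6
Since Kb ≪ C₀, [OH-] ≈ √(Kb·C₀) = 7.81 × 10^-4 M.
pOH = 3.11, so pH = 14.00 − pOH = 10.89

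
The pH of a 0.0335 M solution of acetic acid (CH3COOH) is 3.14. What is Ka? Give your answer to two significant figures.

Ka = 1.6 × 10^-5

[H+] = 10^(-3.14) = 7.24 × 10^-4 M
At equilibrium [HA] = 0.0335 − 7.24 × 10^-4 = 3.28 × 10^-2 M
Ka = [H+][A-]/[HA] = (7.24 × 10^-4)² / 3.28 × 10^-2 = 1.6 × 10^-5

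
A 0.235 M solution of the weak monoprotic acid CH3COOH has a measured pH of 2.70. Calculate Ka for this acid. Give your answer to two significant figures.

Ka = 1.7 × 10^-5

[H+] = 10^(-2.70) = 2.00 × 10^-3 M
At equilibrium [HA] = 0.235 − 2.00 × 10^-3 = 2.33 × 10^-1 M
Ka = [H+][A-]/[HA] = (2.00 × 10^-3)² / 2.33 × 10^-1 = 1.7 × 10^-5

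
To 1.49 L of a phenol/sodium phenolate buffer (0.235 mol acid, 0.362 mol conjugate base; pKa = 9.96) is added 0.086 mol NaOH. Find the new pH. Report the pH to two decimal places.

pH = 10.44

OH- converts C6H5OH to C6H5O-: C6H5OH → 0.149 mol, C6H5O- → 0.448 mol.
Henderson–Hasselbalch with mole ratio 0.448/0.149: pH = 9.96 + (+0.478)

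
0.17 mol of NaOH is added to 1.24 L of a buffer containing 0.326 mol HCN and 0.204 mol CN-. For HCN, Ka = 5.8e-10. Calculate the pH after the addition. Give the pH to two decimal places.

pH = 9.62

After neutralization: n(HCN) = 0.156 mol, n(CN-) = 0.374 mol.
pKa = −log(5.8 × 10^-10) = 9.237
pH = pKa + log([A⁻]/[HA]) = 9.237 + log(0.374/0.156) = 9.237 +0.380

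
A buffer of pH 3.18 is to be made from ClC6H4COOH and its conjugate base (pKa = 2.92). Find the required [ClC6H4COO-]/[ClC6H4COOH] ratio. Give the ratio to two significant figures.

pH = pKa + log(r) ⇒ log(r) = 3.18 − 2.92 = +0.26
r = [ClC6H4COO-]/[ClC6H4COOH] = 10^(+0.26) = 1.82

ratio = 1.8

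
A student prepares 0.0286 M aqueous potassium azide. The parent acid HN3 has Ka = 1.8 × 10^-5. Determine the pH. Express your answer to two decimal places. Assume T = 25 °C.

N3- is the conjugate base of the weak acid HN3.
Kb = Kw/Ka = 1.0×10^-14 / 1.8 × 10^-5 = 5.56 × 10^-10
Kb = x²/(0.0286 − x) = 5.56 × 10^-10
Neglecting x in the denominator: x = √(5.56 × 10^-10 × 0.0286) = 3.99 × 10^-6 M
(x/C₀ = 0.014% < 5%, so the approximation holds.)
pOH = 5.40, so pH = 14.00 − pOH = 8.60

pH = 8.60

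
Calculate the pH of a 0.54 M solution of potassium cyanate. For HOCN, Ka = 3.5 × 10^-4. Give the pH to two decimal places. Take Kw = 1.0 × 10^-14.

pH = 8.59

OCN- is the conjugate base of the weak acid HOCN.
Kb = Kw/Ka = 1.0×10^-14 / 3.5 × 10^-4 = 2.86 × 10^-11
From the ICE table, Kb = [OH-]²/(0.54 − [OH-]) = 2.86 × 10^-11.
Assume [OH-] ≪ 0.54: [OH-] ≈ √(2.86 × 10^-11 × 0.54) = 3.93 × 10^-6 M
([OH-]/C₀ = 0.00073% < 5%, so the approximation holds.)
pOH = 5.41, so pH = 14.00 − pOH = 8.59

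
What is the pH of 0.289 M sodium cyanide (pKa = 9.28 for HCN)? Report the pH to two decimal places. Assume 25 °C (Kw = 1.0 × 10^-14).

CN- is the conjugate base of the weak acid HCN.
Ka = 10^(−9.28) = 5.25 × 10^-10
Kb = Kw/Ka = 1.0×10^-14 / 5.25 × 10^-10 = 1.90 × 10^-5
From the ICE table, Kb = x²/(0.289 − x) = 1.90 × 10^-5.
Neglecting x in the denominator: x = √(1.90 × 10^-5 × 0.289) = 2.34 × 10^-3 M
(x/C₀ = 0.81% < 5%, so the approximation holds.)
pOH = −log(2.34 × 10^-3) = 2.63; pH = 14.00 − 2.63 = 11.37

pH = 11.37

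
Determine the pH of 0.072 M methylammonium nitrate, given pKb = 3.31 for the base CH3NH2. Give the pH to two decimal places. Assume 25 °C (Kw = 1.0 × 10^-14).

CH3NH3+ is the conjugate acid of the weak base CH3NH2.
Kb = 10^(−3.31) = 4.90 × 10^-4
Ka = Kw/Kb = 1.0×10^-14 / 4.90 × 10^-4 = 2.04 × 10^-11
Ka = [H+]²/(0.072 − [H+]) = 2.04 × 10^-11
Assume [H+] ≪ 0.072: [H+] ≈ √(2.04 × 10^-11 × 0.072) = 1.21 × 10^-6 M
Check: 0.0017% ionized — well under 5%, approximation valid.
pH = −log(1.21 × 10^-6) = 5.92

pH = 5.92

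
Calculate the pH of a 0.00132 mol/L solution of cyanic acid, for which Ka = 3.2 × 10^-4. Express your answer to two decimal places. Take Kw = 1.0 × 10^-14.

pH = 3.29

HOCN ⇌ OCN- + H+
Ka = x²/(0.00132 − x) = 3.2 × 10^-4
Here C₀/Ka ≈ 4.12, so the small-x approximation fails. Use the quadratic:
x = (−Ka + √(Ka² + 4·Ka·C₀))/2 = 5.09 × 10^-4 M
pH = −log[H+] = −log(5.09 × 10^-4) = 3.29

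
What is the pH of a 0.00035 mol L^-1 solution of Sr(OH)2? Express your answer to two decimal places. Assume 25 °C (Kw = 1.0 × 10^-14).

Sr(OH)2 is a strong base (each formula unit releases 2 OH-); [OH-] = 0.0007 M.
pOH = -log(0.0007) = 3.15
pH = 14.00 - 3.15 = 10.85

pH = 10.85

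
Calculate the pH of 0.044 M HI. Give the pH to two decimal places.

pH = 1.36

HI is a strong acid and dissociates completely, so [H+] = 0.044 M.
pH = -log(0.044) = 1.36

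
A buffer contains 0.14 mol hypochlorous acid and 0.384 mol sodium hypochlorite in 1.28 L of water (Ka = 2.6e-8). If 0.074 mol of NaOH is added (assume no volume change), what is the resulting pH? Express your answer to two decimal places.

pH = 8.43

After neutralization: n(HOCl) = 0.066 mol, n(OCl-) = 0.458 mol.
pKa = −log(2.6 × 10^-8) = 7.585
Henderson–Hasselbalch with mole ratio 0.458/0.066: pH = 7.585 + (+0.841)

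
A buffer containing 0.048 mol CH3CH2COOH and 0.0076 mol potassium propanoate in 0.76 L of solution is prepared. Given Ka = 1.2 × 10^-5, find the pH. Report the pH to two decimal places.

pKa = −log(1.2 × 10^-5) = 4.921
pH = pKa + log([A⁻]/[HA]) = 4.921 + log(0.0076/0.048)
pH = 4.921 + (-0.800) = 4.12

pH = 4.12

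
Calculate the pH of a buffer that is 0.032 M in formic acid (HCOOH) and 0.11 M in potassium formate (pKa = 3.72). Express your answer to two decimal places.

pH = pKa + log([A⁻]/[HA]) = 3.72 + log(0.11/0.032)
pH = 3.72 + (+0.536) = 4.26

pH = 4.26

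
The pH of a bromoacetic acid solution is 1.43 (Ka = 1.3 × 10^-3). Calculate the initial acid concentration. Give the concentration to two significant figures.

C₀ = 1.1 M

[H+] = 10^(-1.43) = 3.72 × 10^-2 M = x
Ka = x²/(C₀ − x) ⇒ C₀ = x + x²/Ka
C₀ = 3.72 × 10^-2 + (3.72 × 10^-2)²/(1.3 × 10^-3) = 1.10 M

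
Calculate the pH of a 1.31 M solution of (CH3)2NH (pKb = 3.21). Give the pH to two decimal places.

(CH3)2NH + H2O ⇌ (CH3)2NH2+ + OH-
Kb = 10^(−3.21) = 6.17 × 10^-4
From the ICE table, Kb = [OH-]²/(1.31 − [OH-]) = 6.17 × 10^-4.
Neglecting [OH-] in the denominator: [OH-] = √(6.17 × 10^-4 × 1.31) = 2.84 × 10^-2 M
([OH-]/C₀ = 2.2% < 5%, so the approximation holds.)
pOH = −log(2.84 × 10^-2) = 1.55; pH = 14.00 − 1.55 = 12.45

pH = 12.45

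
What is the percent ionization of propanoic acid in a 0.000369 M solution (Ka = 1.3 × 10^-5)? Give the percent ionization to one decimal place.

17.1%

CH3CH2COOH ⇌ CH3CH2COO- + H+; let x = [H+] at equilibrium.
Ka = x²/(C₀ − x); solving the quadratic gives x = 6.31 × 10^-5 M.
% ionization = x/C₀ × 100% = 6.31 × 10^-5/0.000369 × 100% = 17.1%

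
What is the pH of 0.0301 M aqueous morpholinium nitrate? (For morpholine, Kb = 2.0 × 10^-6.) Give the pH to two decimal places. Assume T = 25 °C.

C4H8ONH2+ is the conjugate acid of the weak base C4H8ONH.
Ka = Kw/Kb = 1.0×10^-14 / 2.0 × 10^-6 = 5.00 × 10^-9
Ka = [H+]²/(0.0301 − [H+]) = 5.00 × 10^-9
Assume [H+] ≪ 0.0301: [H+] ≈ √(5.00 × 10^-9 × 0.0301) = 1.23 × 10^-5 M
Check: 0.041% ionized — well under 5%, approximation valid.
pH = −log[H+] = −log(1.23 × 10^-5) = 4.91

pH = 4.91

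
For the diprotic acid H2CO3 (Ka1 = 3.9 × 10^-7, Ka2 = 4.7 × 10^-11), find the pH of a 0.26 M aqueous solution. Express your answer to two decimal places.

pH = 3.50

Ka1 ≫ Ka2, so treat the first dissociation as the only significant source of H+.
Ka1 = x²/(0.26 − x) = 3.9 × 10^-7
x ≈ √(3.9 × 10^-7 × 0.26) = 3.18 × 10^-4 M
pH = −log(3.18 × 10^-4) = 3.50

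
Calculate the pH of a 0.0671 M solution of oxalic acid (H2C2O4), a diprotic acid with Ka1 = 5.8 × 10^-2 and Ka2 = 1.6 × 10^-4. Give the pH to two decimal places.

Since Ka1 ≫ Ka2, the first ionization dominates [H+].
Ka1 = x²/(0.0671 − x) = 5.8 × 10^-2
Solving the quadratic: x = (−Ka1 + √(Ka1² + 4·Ka1·C₀))/2 = 3.98 × 10^-2 M
pH = −log(3.98 × 10^-2) = 1.40

pH = 1.40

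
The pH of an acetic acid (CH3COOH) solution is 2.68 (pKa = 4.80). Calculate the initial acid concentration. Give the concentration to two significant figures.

[H+] = 10^(-2.68) = 2.09 × 10^-3 M = x
Ka = 10^(−4.80) = 1.58 × 10^-5
Ka = x²/(C₀ − x) ⇒ C₀ = x + x²/Ka
C₀ = 2.09 × 10^-3 + (2.09 × 10^-3)²/(1.58 × 10^-5) = 2.79 × 10^-1 M

C₀ = 2.8 × 10^-1 M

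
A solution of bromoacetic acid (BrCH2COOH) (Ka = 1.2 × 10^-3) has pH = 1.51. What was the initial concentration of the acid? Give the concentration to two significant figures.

C₀ = 8.3 × 10^-1 M

[H+] = 10^(-1.51) = 3.09 × 10^-2 M = x
Ka = x²/(C₀ − x) ⇒ C₀ = x + x²/Ka
C₀ = 3.09 × 10^-2 + (3.09 × 10^-2)²/(1.2 × 10^-3) = 8.27 × 10^-1 M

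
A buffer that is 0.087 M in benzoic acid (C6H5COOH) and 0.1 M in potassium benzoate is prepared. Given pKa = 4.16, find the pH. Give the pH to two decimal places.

Using pH = pKa + log([base]/[acid]) with [base]/[acid] = 0.1/0.087:
pH = 4.16 + (+0.060) = 4.22

pH = 4.22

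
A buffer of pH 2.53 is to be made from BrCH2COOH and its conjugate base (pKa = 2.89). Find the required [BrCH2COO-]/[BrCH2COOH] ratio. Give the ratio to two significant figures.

pH = pKa + log(r) ⇒ log(r) = 2.53 − 2.89 = -0.36
r = [BrCH2COO-]/[BrCH2COOH] = 10^(-0.36) = 0.437

ratio = 0.44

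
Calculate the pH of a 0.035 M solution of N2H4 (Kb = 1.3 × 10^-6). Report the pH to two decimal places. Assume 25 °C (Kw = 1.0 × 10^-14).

pH = 10.33

N2H4 + H2O ⇌ N2H5+ + OH-
Kb = [OH-]²/(0.035 − [OH-]) = 1.3 × 10^-6
Neglecting [OH-] in the denominator: [OH-] = √(1.3 × 10^-6 × 0.035) = 2.13 × 10^-4 M
pOH = −log(2.13 × 10^-4) = 3.67; pH = 14.00 − 3.67 = 10.33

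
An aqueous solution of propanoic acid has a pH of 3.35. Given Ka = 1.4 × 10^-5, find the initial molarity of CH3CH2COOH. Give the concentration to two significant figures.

[H+] = 10^(-3.35) = 4.47 × 10^-4 M = x
Ka = x²/(C₀ − x) ⇒ C₀ = x + x²/Ka
C₀ = 4.47 × 10^-4 + (4.47 × 10^-4)²/(1.4 × 10^-5) = 1.47 × 10^-2 M

C₀ = 1.5 × 10^-2 M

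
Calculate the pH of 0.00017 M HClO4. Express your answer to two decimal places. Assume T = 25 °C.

pH = 3.77

HClO4 is a strong acid and dissociates completely, so [H+] = 0.00017 M.
pH = -log(0.00017) = 3.77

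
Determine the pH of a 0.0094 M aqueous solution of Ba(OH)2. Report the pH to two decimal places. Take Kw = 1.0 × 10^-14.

Ba(OH)2 is a strong base (each formula unit releases 2 OH-); [OH-] = 0.0188 M.
pOH = -log(0.0188) = 1.73
pH = 14.00 - 1.73 = 12.27

pH = 12.27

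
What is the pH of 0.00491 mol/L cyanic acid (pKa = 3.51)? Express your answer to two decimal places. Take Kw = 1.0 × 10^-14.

pH = 2.96

HOCN ⇌ OCN- + H+
Ka = 10^(−3.51) = 3.09 × 10^-4
Ka = [H+]²/(0.00491 − [H+]) = 3.09 × 10^-4
Here C₀/Ka ≈ 15.9, so the small-[H+] approximation fails. Use the quadratic:
[H+] = [−0.000309 + √(0.000309² + 6.07e-06)]/2 = 1.09 × 10^-3 M
pH = −log(1.09 × 10^-3) = 2.96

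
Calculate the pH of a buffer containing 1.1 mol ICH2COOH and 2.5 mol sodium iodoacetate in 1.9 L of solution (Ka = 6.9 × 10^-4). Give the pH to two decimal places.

pH = 3.52

pKa = −log(6.9 × 10^-4) = 3.161
pH = pKa + log([A⁻]/[HA]) = 3.161 + log(2.5/1.1)
pH = 3.161 + (+0.357) = 3.52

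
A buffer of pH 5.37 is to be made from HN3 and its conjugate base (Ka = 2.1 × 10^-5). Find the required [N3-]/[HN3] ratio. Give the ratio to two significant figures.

pKa = -log(2.1 × 10^-5) = 4.678
pH = pKa + log(r) ⇒ log(r) = 5.37 − 4.678 = +0.692
r = [N3-]/[HN3] = 10^(+0.692) = 4.92

ratio = 4.9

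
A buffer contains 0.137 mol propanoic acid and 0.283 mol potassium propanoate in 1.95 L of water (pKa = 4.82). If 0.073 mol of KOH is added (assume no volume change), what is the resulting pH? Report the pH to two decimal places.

OH- converts CH3CH2COOH to CH3CH2COO-: CH3CH2COOH → 0.064 mol, CH3CH2COO- → 0.356 mol.
pH = pKa + log([A⁻]/[HA]) = 4.82 + log(0.356/0.064) = 4.82 +0.745

pH = 5.57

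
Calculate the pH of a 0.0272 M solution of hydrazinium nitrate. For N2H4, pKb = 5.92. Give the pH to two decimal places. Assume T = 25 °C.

pH = 4.82

N2H5+ is the conjugate acid of the weak base N2H4.
Kb = 10^(−5.92) = 1.20 × 10^-6
Ka = Kw/Kb = 1.0×10^-14 / 1.20 × 10^-6 = 8.33 × 10^-9
Ka = [H+]²/(0.0272 − [H+]) = 8.33 × 10^-9
Assume [H+] ≪ 0.0272: [H+] ≈ √(8.33 × 10^-9 × 0.0272) = 1.51 × 10^-5 M
pH = −log[H+] = −log(1.51 × 10^-5) = 4.82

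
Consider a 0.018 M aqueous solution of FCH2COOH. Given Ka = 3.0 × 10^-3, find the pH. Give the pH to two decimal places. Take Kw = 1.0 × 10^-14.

pH = 2.22

FCH2COOH ⇌ FCH2COO- + H+
From the ICE table, Ka = x²/(0.018 − x) = 3.0 × 10^-3.
The 5% rule fails; solving x² + Ka·x − Ka·C₀ = 0 exactly:
x = [−0.003 + √(0.003² + 0.000216)]/2 = 6.00 × 10^-3 M
pH = −log[H+] = −log(6.00 × 10^-3) = 2.22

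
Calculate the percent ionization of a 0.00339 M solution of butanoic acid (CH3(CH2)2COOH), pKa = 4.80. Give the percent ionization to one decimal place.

6.6%

CH3(CH2)2COOH ⇌ CH3(CH2)2COO- + H+; let x = [H+] at equilibrium.
Ka = 10^(−4.80) = 1.58 × 10^-5
Ka = x²/(C₀ − x); solving the quadratic gives x = 2.24 × 10^-4 M.
Fraction ionized = 2.24 × 10^-4 / 0.00339 = 0.0661 → 6.6%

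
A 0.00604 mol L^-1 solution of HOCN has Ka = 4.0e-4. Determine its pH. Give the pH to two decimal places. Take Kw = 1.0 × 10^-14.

pH = 2.86

HOCN ⇌ OCN- + H+
From the ICE table, Ka = [H+]²/(0.00604 − [H+]) = 4.0 × 10^-4.
Here C₀/Ka ≈ 15.1, so the small-[H+] approximation fails. Use the quadratic:
[H+] = [−0.0004 + √(0.0004² + 9.66e-06)]/2 = 1.37 × 10^-3 M
pH = −log[H+] = −log(1.37 × 10^-3) = 2.86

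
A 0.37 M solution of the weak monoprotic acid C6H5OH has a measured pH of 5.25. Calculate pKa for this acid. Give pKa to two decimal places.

[H+] = 10^(-5.25) = 5.62 × 10^-6 M
At equilibrium [HA] = 0.37 − 5.62 × 10^-6 = 3.70 × 10^-1 M
Ka = [H+][A-]/[HA] = (5.62 × 10^-6)² / 3.70 × 10^-1 = 8.54 × 10^-11
pKa = -log(8.54 × 10^-11) = 10.07

pKa = 10.07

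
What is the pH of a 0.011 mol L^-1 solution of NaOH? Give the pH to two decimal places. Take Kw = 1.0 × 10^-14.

NaOH is a strong base; [OH-] = 0.011 M.
pOH = -log(0.011) = 1.96
pH = 14.00 - 1.96 = 12.04

pH = 12.04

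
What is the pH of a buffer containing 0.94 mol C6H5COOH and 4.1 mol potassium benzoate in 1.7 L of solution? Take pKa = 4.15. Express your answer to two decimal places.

pH = 4.79

pH = pKa + log([A⁻]/[HA]) = 4.15 + log(4.1/0.94)
pH = 4.15 + (+0.640) = 4.79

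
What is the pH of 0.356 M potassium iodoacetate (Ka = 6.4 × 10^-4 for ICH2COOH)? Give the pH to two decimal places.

ICH2COO- is the conjugate base of the weak acid ICH2COOH.
Kb = Kw/Ka = 1.0×10^-14 / 6.4 × 10^-4 = 1.56 × 10^-11
Kb = x²/(0.356 − x) = 1.56 × 10^-11
Since Kb ≪ C₀, x ≈ √(Kb·C₀) = 2.36 × 10^-6 M.
Check: 0.00066% ionized — well under 5%, approximation valid.
pOH = −log(2.36 × 10^-6) = 5.63; pH = 14.00 − 5.63 = 8.37

pH = 8.37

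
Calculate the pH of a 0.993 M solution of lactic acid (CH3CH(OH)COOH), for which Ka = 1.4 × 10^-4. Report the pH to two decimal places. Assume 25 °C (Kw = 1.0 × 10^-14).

pH = 1.93

CH3CH(OH)COOH ⇌ CH3CH(OH)COO- + H+
From the ICE table, Ka = x²/(0.993 − x) = 1.4 × 10^-4.
Neglecting x in the denominator: x = √(1.4 × 10^-4 × 0.993) = 1.18 × 10^-2 M
Check: 1.2% ionized — well under 5%, approximation valid.
pH = −log(1.18 × 10^-2) = 1.93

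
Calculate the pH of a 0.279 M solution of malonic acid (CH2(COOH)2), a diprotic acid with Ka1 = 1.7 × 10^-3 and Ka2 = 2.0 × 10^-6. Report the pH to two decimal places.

Since Ka1 ≫ Ka2, the first ionization dominates [H+].
Ka1 = x²/(0.279 − x) = 1.7 × 10^-3
Solving the quadratic: x = (−Ka1 + √(Ka1² + 4·Ka1·C₀))/2 = 2.09 × 10^-2 M
pH = −log(2.09 × 10^-2) = 1.68

pH = 1.68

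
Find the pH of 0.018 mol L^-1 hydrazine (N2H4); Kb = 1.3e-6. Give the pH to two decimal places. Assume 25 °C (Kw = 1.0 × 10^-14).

N2H4 + H2O ⇌ N2H5+ + OH-
Kb = x²/(0.018 − x) = 1.3 × 10^-6
Assume x ≪ 0.018: x ≈ √(1.3 × 10^-6 × 0.018) = 1.53 × 10^-4 M
Check: 0.85% ionized — well under 5%, approximation valid.
pOH = −log(1.53 × 10^-4) = 3.82; pH = 14.00 − 3.82 = 10.18

pH = 10.18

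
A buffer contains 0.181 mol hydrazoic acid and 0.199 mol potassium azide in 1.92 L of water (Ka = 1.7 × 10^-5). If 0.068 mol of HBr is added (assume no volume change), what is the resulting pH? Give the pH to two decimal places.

After neutralization: n(HN3) = 0.249 mol, n(N3-) = 0.131 mol.
pKa = −log(1.7 × 10^-5) = 4.770
pH = pKa + log([A⁻]/[HA]) = 4.770 + log(0.131/0.249) = 4.770 -0.279

pH = 4.49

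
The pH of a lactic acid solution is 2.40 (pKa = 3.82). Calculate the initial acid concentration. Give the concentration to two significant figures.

[H+] = 10^(-2.40) = 3.98 × 10^-3 M = x
Ka = 10^(−3.82) = 1.51 × 10^-4
Ka = x²/(C₀ − x) ⇒ C₀ = x + x²/Ka
C₀ = 3.98 × 10^-3 + (3.98 × 10^-3)²/(1.51 × 10^-4) = 1.09 × 10^-1 M

C₀ = 1.1 × 10^-1 M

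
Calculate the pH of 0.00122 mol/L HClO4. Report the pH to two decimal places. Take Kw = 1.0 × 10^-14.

pH = 2.91

HClO4 is a strong acid and dissociates completely, so [H+] = 0.00122 M.
pH = -log(0.00122) = 2.91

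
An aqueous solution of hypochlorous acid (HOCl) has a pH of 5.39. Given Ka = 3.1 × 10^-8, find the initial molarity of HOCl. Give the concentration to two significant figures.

C₀ = 5.4 × 10^-4 M

[H+] = 10^(-5.39) = 4.07 × 10^-6 M = x
Ka = x²/(C₀ − x) ⇒ C₀ = x + x²/Ka
C₀ = 4.07 × 10^-6 + (4.07 × 10^-6)²/(3.1 × 10^-8) = 5.38 × 10^-4 M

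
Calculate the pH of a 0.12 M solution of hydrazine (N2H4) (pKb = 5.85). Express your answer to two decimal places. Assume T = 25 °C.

pH = 10.61

N2H4 + H2O ⇌ N2H5+ + OH-
Kb = 10^(−5.85) = 1.41 × 10^-6
Kb = [OH-]²/(0.12 − [OH-]) = 1.41 × 10^-6
Neglecting [OH-] in the denominator: [OH-] = √(1.41 × 10^-6 × 0.12) = 4.11 × 10^-4 M
([OH-]/C₀ = 0.34% < 5%, so the approximation holds.)
pOH = 3.39, so pH = 14.00 − pOH = 10.61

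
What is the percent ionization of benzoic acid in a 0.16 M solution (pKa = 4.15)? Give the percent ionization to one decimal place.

C6H5COOH ⇌ C6H5COO- + H+; let x = [H+] at equilibrium.
Ka = 10^(−4.15) = 7.08 × 10^-5
x ≈ √(Ka·C₀) = √(7.08 × 10^-5 × 0.16) = 3.37 × 10^-3 M
% ionization = x/C₀ × 100% = 3.37 × 10^-3/0.16 × 100% = 2.1%

2.1%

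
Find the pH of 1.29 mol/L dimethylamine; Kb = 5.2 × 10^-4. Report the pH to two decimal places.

pH = 12.41

(CH3)2NH + H2O ⇌ (CH3)2NH2+ + OH-
From the ICE table, Kb = [OH-]²/(1.29 − [OH-]) = 5.2 × 10^-4.
Neglecting [OH-] in the denominator: [OH-] = √(5.2 × 10^-4 × 1.29) = 2.59 × 10^-2 M
Check: 2% ionized — well under 5%, approximation valid.
pOH = −log(2.59 × 10^-2) = 1.59; pH = 14.00 − 1.59 = 12.41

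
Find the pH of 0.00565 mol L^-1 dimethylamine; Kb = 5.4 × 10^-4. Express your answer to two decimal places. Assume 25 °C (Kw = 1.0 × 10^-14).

pH = 11.18

(CH3)2NH + H2O ⇌ (CH3)2NH2+ + OH-
Kb = [OH-]²/(0.00565 − [OH-]) = 5.4 × 10^-4
The 5% rule fails; solving [OH-]² + Kb·[OH-] − Kb·C₀ = 0 exactly:
[OH-] = [−0.00054 + √(0.00054² + 1.22e-05)]/2 = 1.50 × 10^-3 M
pOH = −log(1.50 × 10^-3) = 2.82; pH = 14.00 − 2.82 = 11.18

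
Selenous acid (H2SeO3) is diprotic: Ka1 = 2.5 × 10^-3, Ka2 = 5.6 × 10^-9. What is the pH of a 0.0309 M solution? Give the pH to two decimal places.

Ka1 ≫ Ka2, so treat the first dissociation as the only significant source of H+.
Ka1 = x²/(0.0309 − x) = 2.5 × 10^-3
Solving the quadratic: x = (−Ka1 + √(Ka1² + 4·Ka1·C₀))/2 = 7.63 × 10^-3 M
pH = −log(7.63 × 10^-3) = 2.12

pH = 2.12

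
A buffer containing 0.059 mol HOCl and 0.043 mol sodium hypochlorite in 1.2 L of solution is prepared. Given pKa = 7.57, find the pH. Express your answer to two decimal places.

pH = 7.43

Henderson–Hasselbalch: pH = pKa + log([OCl-]/[HOCl]) = 7.57 + log(0.043/0.059)
pH = 7.57 + (-0.137) = 7.43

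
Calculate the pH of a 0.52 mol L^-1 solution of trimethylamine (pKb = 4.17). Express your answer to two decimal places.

(CH3)3N + H2O ⇌ (CH3)3NH+ + OH-
Kb = 10^(−4.17) = 6.76 × 10^-5
Let x = [OH-] at equilibrium. Kb = x²/(0.52 − x).
Since Kb ≪ C₀, x ≈ √(Kb·C₀) = 5.93 × 10^-3 M.
pOH = 2.23, so pH = 14.00 − pOH = 11.77

pH = 11.77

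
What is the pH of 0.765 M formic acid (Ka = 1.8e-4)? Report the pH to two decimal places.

HCOOH ⇌ HCOO- + H+
Ka = x²/(0.765 − x) = 1.8 × 10^-4
Since Ka ≪ C₀, x ≈ √(Ka·C₀) = 1.17 × 10^-2 M.
(x/C₀ = 1.5% < 5%, so the approximation holds.)
pH = −log[H+] = −log(1.17 × 10^-2) = 1.93

pH = 1.93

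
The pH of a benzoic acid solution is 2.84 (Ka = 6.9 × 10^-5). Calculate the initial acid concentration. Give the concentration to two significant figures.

[H+] = 10^(-2.84) = 1.45 × 10^-3 M = x
Ka = x²/(C₀ − x) ⇒ C₀ = x + x²/Ka
C₀ = 1.45 × 10^-3 + (1.45 × 10^-3)²/(6.9 × 10^-5) = 3.19 × 10^-2 M

C₀ = 3.2 × 10^-2 M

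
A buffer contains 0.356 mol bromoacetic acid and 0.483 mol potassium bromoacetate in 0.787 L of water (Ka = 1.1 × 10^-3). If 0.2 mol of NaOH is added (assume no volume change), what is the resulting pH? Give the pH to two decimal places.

After neutralization: n(BrCH2COOH) = 0.156 mol, n(BrCH2COO-) = 0.683 mol.
pKa = −log(1.1 × 10^-3) = 2.959
Henderson–Hasselbalch with mole ratio 0.683/0.156: pH = 2.959 + (+0.641)

pH = 3.60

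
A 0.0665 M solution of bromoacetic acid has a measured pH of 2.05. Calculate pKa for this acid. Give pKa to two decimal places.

pKa = 2.86

[H+] = 10^(-2.05) = 8.91 × 10^-3 M
At equilibrium [HA] = 0.0665 − 8.91 × 10^-3 = 5.76 × 10^-2 M
Ka = [H+][A-]/[HA] = (8.91 × 10^-3)² / 5.76 × 10^-2 = 1.38 × 10^-3
pKa = -log(1.38 × 10^-3) = 2.86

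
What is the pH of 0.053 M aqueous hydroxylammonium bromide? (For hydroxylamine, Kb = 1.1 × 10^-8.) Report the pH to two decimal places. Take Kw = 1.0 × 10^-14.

pH = 3.66

NH3OH+ is the conjugate acid of the weak base NH2OH.
Ka = Kw/Kb = 1.0×10^-14 / 1.1 × 10^-8 = 9.09 × 10^-7
Ka = [H+]²/(0.053 − [H+]) = 9.09 × 10^-7
Neglecting [H+] in the denominator: [H+] = √(9.09 × 10^-7 × 0.053) = 2.19 × 10^-4 M
pH = −log[H+] = −log(2.19 × 10^-4) = 3.66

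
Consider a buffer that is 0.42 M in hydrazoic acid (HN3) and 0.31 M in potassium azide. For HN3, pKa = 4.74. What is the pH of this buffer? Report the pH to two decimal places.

pH = pKa + log([A⁻]/[HA]) = 4.74 + log(0.31/0.42)
pH = 4.74 + (-0.132) = 4.61

pH = 4.61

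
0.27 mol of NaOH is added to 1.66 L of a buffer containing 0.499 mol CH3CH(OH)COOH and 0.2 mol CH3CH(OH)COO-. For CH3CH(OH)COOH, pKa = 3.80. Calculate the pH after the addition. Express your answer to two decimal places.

pH = 4.11

OH- converts CH3CH(OH)COOH to CH3CH(OH)COO-: CH3CH(OH)COOH → 0.229 mol, CH3CH(OH)COO- → 0.47 mol.
Henderson–Hasselbalch with mole ratio 0.47/0.229: pH = 3.80 + (+0.312)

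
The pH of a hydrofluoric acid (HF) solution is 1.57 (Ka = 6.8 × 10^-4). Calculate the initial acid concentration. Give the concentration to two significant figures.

C₀ = 1.1 M

[H+] = 10^(-1.57) = 2.69 × 10^-2 M = x
Ka = x²/(C₀ − x) ⇒ C₀ = x + x²/Ka
C₀ = 2.69 × 10^-2 + (2.69 × 10^-2)²/(6.8 × 10^-4) = 1.09 M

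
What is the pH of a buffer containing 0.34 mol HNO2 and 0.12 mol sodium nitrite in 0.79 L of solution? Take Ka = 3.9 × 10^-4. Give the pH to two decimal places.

pH = 2.96

pKa = −log(3.9 × 10^-4) = 3.409
Henderson–Hasselbalch: pH = pKa + log([NO2-]/[HNO2]) = 3.409 + log(0.12/0.34)
pH = 3.409 + (-0.452) = 2.96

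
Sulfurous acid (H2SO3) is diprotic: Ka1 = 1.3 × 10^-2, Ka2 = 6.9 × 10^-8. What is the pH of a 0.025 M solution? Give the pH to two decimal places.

pH = 1.90

Since Ka1 ≫ Ka2, the first ionization dominates [H+].
Ka1 = x²/(0.025 − x) = 1.3 × 10^-2
Solving the quadratic: x = (−Ka1 + √(Ka1² + 4·Ka1·C₀))/2 = 1.27 × 10^-2 M
pH = −log(1.27 × 10^-2) = 1.90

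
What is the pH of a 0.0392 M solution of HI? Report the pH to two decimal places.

pH = 1.41

HI is a strong acid and dissociates completely, so [H+] = 0.0392 M.
pH = -log(0.0392) = 1.41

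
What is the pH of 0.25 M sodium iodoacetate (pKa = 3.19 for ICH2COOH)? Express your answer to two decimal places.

pH = 8.29

ICH2COO- is the conjugate base of the weak acid ICH2COOH.
Ka = 10^(−3.19) = 6.46 × 10^-4
Kb = Kw/Ka = 1.0×10^-14 / 6.46 × 10^-4 = 1.55 × 10^-11
Kb = [OH-]²/(0.25 − [OH-]) = 1.55 × 10^-11
Neglecting [OH-] in the denominator: [OH-] = √(1.55 × 10^-11 × 0.25) = 1.97 × 10^-6 M
Check: 0.00079% ionized — well under 5%, approximation valid.
pOH = 5.71, so pH = 14.00 − pOH = 8.29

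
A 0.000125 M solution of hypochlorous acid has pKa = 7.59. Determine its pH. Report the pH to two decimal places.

HOCl ⇌ OCl- + H+
Ka = 10^(−7.59) = 2.57 × 10^-8
From the ICE table, Ka = [H+]²/(0.000125 − [H+]) = 2.57 × 10^-8.
Assume [H+] ≪ 0.000125: [H+] ≈ √(2.57 × 10^-8 × 0.000125) = 1.79 × 10^-6 M
pH = −log(1.79 × 10^-6) = 5.75

pH = 5.75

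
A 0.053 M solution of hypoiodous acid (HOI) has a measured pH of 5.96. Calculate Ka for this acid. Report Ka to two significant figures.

Ka = 2.3 × 10^-11

[H+] = 10^(-5.96) = 1.10 × 10^-6 M
At equilibrium [HA] = 0.053 − 1.10 × 10^-6 = 5.30 × 10^-2 M
Ka = [H+][A-]/[HA] = (1.10 × 10^-6)² / 5.30 × 10^-2 = 2.3 × 10^-11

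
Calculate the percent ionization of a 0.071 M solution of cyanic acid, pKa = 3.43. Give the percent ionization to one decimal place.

HOCN ⇌ OCN- + H+; let x = [H+] at equilibrium.
Ka = 10^(−3.43) = 3.72 × 10^-4
Solve x² + 0.000372x − 2.64e-05 = 0 → x = 4.96 × 10^-3 M
% ionization = x/C₀ × 100% = 4.96 × 10^-3/0.071 × 100% = 7.0%

7.0%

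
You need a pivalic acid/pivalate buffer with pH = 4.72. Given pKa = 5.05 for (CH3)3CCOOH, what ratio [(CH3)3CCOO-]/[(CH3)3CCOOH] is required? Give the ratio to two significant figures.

ratio = 0.47

pH = pKa + log(r) ⇒ log(r) = 4.72 − 5.05 = -0.33
r = [(CH3)3CCOO-]/[(CH3)3CCOOH] = 10^(-0.33) = 0.468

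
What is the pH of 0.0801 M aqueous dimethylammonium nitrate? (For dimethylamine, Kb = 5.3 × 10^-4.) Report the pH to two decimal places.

pH = 5.91

(CH3)2NH2+ is the conjugate acid of the weak base (CH3)2NH.
Ka = Kw/Kb = 1.0×10^-14 / 5.3 × 10^-4 = 1.89 × 10^-11
From the ICE table, Ka = x²/(0.0801 − x) = 1.89 × 10^-11.
Assume x ≪ 0.0801: x ≈ √(1.89 × 10^-11 × 0.0801) = 1.23 × 10^-6 M
pH = −log[H+] = −log(1.23 × 10^-6) = 5.91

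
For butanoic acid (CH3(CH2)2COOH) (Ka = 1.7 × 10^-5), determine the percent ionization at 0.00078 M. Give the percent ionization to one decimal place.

13.7%

CH3(CH2)2COOH ⇌ CH3(CH2)2COO- + H+; let x = [H+] at equilibrium.
Ka = x²/(C₀ − x); solving the quadratic gives x = 1.07 × 10^-4 M.
Fraction ionized = 1.07 × 10^-4 / 0.00078 = 0.1372 → 13.7%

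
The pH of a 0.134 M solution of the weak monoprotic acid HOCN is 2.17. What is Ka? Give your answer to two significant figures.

[H+] = 10^(-2.17) = 6.76 × 10^-3 M
At equilibrium [HA] = 0.134 − 6.76 × 10^-3 = 1.27 × 10^-1 M
Ka = [H+][A-]/[HA] = (6.76 × 10^-3)² / 1.27 × 10^-1 = 3.6 × 10^-4

Ka = 3.6 × 10^-4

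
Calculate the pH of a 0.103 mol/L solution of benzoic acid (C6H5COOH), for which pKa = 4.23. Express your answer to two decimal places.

C6H5COOH ⇌ C6H5COO- + H+
Ka = 10^(−4.23) = 5.89 × 10^-5
Ka = [H+]²/(0.103 − [H+]) = 5.89 × 10^-5
Assume [H+] ≪ 0.103: [H+] ≈ √(5.89 × 10^-5 × 0.103) = 2.46 × 10^-3 M
([H+]/C₀ = 2.4% < 5%, so the approximation holds.)
pH = −log(2.46 × 10^-3) = 2.61

pH = 2.61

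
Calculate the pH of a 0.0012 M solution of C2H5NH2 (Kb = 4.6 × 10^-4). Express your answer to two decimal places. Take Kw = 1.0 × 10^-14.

C2H5NH2 + H2O ⇌ C2H5NH3+ + OH-
From the ICE table, Kb = [OH-]²/(0.0012 − [OH-]) = 4.6 × 10^-4.
[OH-] is not negligible relative to C₀; solve [OH-]² + 0.00046·[OH-] − 5.52e-07 = 0.
[OH-] = (−Kb + √(Kb² + 4·Kb·C₀))/2 = 5.48 × 10^-4 M
pOH = 3.26, so pH = 14.00 − pOH = 10.74

pH = 10.74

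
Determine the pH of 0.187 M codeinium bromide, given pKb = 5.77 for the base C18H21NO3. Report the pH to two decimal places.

C18H22NO3+ is the conjugate acid of the weak base C18H21NO3.
Kb = 10^(−5.77) = 1.70 × 10^-6
Ka = Kw/Kb = 1.0×10^-14 / 1.70 × 10^-6 = 5.88 × 10^-9
From the ICE table, Ka = [H+]²/(0.187 − [H+]) = 5.88 × 10^-9.
Assume [H+] ≪ 0.187: [H+] ≈ √(5.88 × 10^-9 × 0.187) = 3.32 × 10^-5 M
Check: 0.018% ionized — well under 5%, approximation valid.
pH = −log(3.32 × 10^-5) = 4.48

pH = 4.48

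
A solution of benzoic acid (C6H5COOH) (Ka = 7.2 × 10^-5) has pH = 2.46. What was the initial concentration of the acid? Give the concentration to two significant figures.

[H+] = 10^(-2.46) = 3.47 × 10^-3 M = x
Ka = x²/(C₀ − x) ⇒ C₀ = x + x²/Ka
C₀ = 3.47 × 10^-3 + (3.47 × 10^-3)²/(7.2 × 10^-5) = 1.71 × 10^-1 M

C₀ = 1.7 × 10^-1 M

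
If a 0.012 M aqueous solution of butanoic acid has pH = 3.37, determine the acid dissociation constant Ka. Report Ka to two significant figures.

[H+] = 10^(-3.37) = 4.27 × 10^-4 M
At equilibrium [HA] = 0.012 − 4.27 × 10^-4 = 1.16 × 10^-2 M
Ka = [H+][A-]/[HA] = (4.27 × 10^-4)² / 1.16 × 10^-2 = 1.6 × 10^-5

Ka = 1.6 × 10^-5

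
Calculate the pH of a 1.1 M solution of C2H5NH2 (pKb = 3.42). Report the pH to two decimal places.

pH = 12.31

C2H5NH2 + H2O ⇌ C2H5NH3+ + OH-
Kb = 10^(−3.42) = 3.80 × 10^-4
Kb = [OH-]²/(1.1 − [OH-]) = 3.80 × 10^-4
Assume [OH-] ≪ 1.1: [OH-] ≈ √(3.80 × 10^-4 × 1.1) = 2.04 × 10^-2 M
Check: 1.9% ionized — well under 5%, approximation valid.
pOH = −log(2.04 × 10^-2) = 1.69; pH = 14.00 − 1.69 = 12.31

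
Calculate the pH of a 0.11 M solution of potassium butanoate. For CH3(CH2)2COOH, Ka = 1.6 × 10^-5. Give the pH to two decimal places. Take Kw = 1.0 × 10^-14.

pH = 8.92

CH3(CH2)2COO- is the conjugate base of the weak acid CH3(CH2)2COOH.
Kb = Kw/Ka = 1.0×10^-14 / 1.6 × 10^-5 = 6.25 × 10^-10
Kb = [OH-]²/(0.11 − [OH-]) = 6.25 × 10^-10
Neglecting [OH-] in the denominator: [OH-] = √(6.25 × 10^-10 × 0.11) = 8.29 × 10^-6 M
Check: 0.0075% ionized — well under 5%, approximation valid.
pOH = 5.08, so pH = 14.00 − pOH = 8.92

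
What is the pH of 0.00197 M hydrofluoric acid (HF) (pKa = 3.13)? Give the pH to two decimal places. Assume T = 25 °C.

pH = 3.05

HF ⇌ F- + H+
Ka = 10^(−3.13) = 7.41 × 10^-4
Let x = [H+] at equilibrium. Ka = x²/(0.00197 − x).
The 5% rule fails; solving x² + Ka·x − Ka·C₀ = 0 exactly:
x = [−0.000741 + √(0.000741² + 5.84e-06)]/2 = 8.93 × 10^-4 M
pH = −log(8.93 × 10^-4) = 3.05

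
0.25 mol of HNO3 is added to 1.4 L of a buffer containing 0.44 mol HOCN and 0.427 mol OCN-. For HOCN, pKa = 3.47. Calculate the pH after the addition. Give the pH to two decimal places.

Added H+ converts OCN- to HOCN: HOCN → 0.69 mol, OCN- → 0.177 mol.
pH = pKa + log([A⁻]/[HA]) = 3.47 + log(0.177/0.69) = 3.47 -0.591

pH = 2.88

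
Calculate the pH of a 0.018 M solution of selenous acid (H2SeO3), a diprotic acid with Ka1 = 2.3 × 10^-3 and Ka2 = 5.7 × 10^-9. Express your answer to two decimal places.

Ka1 ≫ Ka2, so treat the first dissociation as the only significant source of H+.
Ka1 = x²/(0.018 − x) = 2.3 × 10^-3
Solving the quadratic: x = (−Ka1 + √(Ka1² + 4·Ka1·C₀))/2 = 5.39 × 10^-3 M
pH = −log(5.39 × 10^-3) = 2.27

pH = 2.27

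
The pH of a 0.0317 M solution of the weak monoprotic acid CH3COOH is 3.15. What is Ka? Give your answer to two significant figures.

Ka = 1.6 × 10^-5

[H+] = 10^(-3.15) = 7.08 × 10^-4 M
At equilibrium [HA] = 0.0317 − 7.08 × 10^-4 = 3.10 × 10^-2 M
Ka = [H+][A-]/[HA] = (7.08 × 10^-4)² / 3.10 × 10^-2 = 1.6 × 10^-5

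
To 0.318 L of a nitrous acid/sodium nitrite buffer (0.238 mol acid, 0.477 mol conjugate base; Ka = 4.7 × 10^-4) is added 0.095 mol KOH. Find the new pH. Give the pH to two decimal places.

pH = 3.93

After neutralization: n(HNO2) = 0.143 mol, n(NO2-) = 0.572 mol.
pKa = −log(4.7 × 10^-4) = 3.328
Henderson–Hasselbalch with mole ratio 0.572/0.143: pH = 3.328 + (+0.602)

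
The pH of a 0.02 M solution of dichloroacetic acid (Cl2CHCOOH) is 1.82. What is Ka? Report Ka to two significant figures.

Ka = 4.7 × 10^-2

[H+] = 10^(-1.82) = 1.51 × 10^-2 M
At equilibrium [HA] = 0.02 − 1.51 × 10^-2 = 4.90 × 10^-3 M
Ka = [H+][A-]/[HA] = (1.51 × 10^-2)² / 4.90 × 10^-3 = 4.7 × 10^-2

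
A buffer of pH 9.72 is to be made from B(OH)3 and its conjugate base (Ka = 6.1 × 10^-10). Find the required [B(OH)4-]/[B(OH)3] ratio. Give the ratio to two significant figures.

pKa = -log(6.1 × 10^-10) = 9.215
pH = pKa + log(r) ⇒ log(r) = 9.72 − 9.215 = +0.505
r = [B(OH)4-]/[B(OH)3] = 10^(+0.505) = 3.2

ratio = 3.2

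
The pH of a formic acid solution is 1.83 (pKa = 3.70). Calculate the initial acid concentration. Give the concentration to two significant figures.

[H+] = 10^(-1.83) = 1.48 × 10^-2 M = x
Ka = 10^(−3.70) = 2.00 × 10^-4
Ka = x²/(C₀ − x) ⇒ C₀ = x + x²/Ka
C₀ = 1.48 × 10^-2 + (1.48 × 10^-2)²/(2.00 × 10^-4) = 1.11 M

C₀ = 1.1 M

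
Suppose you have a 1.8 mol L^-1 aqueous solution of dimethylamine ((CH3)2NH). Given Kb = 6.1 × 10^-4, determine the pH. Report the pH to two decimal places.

pH = 12.52

(CH3)2NH + H2O ⇌ (CH3)2NH2+ + OH-
Kb = x²/(1.8 − x) = 6.1 × 10^-4
Neglecting x in the denominator: x = √(6.1 × 10^-4 × 1.8) = 3.31 × 10^-2 M
Check: 1.8% ionized — well under 5%, approximation valid.
pOH = −log(3.31 × 10^-2) = 1.48; pH = 14.00 − 1.48 = 12.52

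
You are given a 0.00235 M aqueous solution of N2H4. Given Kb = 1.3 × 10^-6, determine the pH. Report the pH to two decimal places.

pH = 9.74

N2H4 + H2O ⇌ N2H5+ + OH-
Kb = [OH-]²/(0.00235 − [OH-]) = 1.3 × 10^-6
Neglecting [OH-] in the denominator: [OH-] = √(1.3 × 10^-6 × 0.00235) = 5.53 × 10^-5 M
([OH-]/C₀ = 2.4% < 5%, so the approximation holds.)
pOH = −log(5.53 × 10^-5) = 4.26; pH = 14.00 − 4.26 = 9.74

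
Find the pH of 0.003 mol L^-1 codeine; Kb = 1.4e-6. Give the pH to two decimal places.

pH = 9.81

C18H21NO3 + H2O ⇌ C18H22NO3+ + OH-
Kb = [OH-]²/(0.003 − [OH-]) = 1.4 × 10^-6
Since Kb ≪ C₀, [OH-] ≈ √(Kb·C₀) = 6.48 × 10^-5 M.
pOH = −log(6.48 × 10^-5) = 4.19; pH = 14.00 − 4.19 = 9.81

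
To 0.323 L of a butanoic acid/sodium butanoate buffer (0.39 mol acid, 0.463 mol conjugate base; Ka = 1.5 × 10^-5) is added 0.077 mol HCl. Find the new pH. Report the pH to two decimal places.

pH = 4.74

Added H+ converts CH3(CH2)2COO- to CH3(CH2)2COOH: CH3(CH2)2COOH → 0.467 mol, CH3(CH2)2COO- → 0.386 mol.
pKa = −log(1.5 × 10^-5) = 4.824
Henderson–Hasselbalch with mole ratio 0.386/0.467: pH = 4.824 + (-0.083)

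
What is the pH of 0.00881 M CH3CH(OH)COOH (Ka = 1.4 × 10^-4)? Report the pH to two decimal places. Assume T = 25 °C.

pH = 2.98

CH3CH(OH)COOH ⇌ CH3CH(OH)COO- + H+
Ka = [H+]²/(0.00881 − [H+]) = 1.4 × 10^-4
[H+] is not negligible relative to C₀; solve [H+]² + 0.00014·[H+] − 1.23e-06 = 0.
[H+] = [−0.00014 + √(0.00014² + 4.93e-06)]/2 = 1.04 × 10^-3 M
pH = −log[H+] = −log(1.04 × 10^-3) = 2.98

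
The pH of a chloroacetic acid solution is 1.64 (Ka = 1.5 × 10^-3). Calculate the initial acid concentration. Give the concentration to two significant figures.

C₀ = 3.7 × 10^-1 M

[H+] = 10^(-1.64) = 2.29 × 10^-2 M = x
Ka = x²/(C₀ − x) ⇒ C₀ = x + x²/Ka
C₀ = 2.29 × 10^-2 + (2.29 × 10^-2)²/(1.5 × 10^-3) = 3.73 × 10^-1 M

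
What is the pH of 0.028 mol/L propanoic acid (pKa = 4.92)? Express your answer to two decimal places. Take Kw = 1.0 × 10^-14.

CH3CH2COOH ⇌ CH3CH2COO- + H+
Ka = 10^(−4.92) = 1.20 × 10^-5
From the ICE table, Ka = x²/(0.028 − x) = 1.20 × 10^-5.
Since Ka ≪ C₀, x ≈ √(Ka·C₀) = 5.80 × 10^-4 M.
pH = −log(5.80 × 10^-4) = 3.24

pH = 3.24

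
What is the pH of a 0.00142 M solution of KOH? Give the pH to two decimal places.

pH = 11.15

KOH is a strong base; [OH-] = 0.00142 M.
pOH = -log(0.00142) = 2.85
pH = 14.00 - 2.85 = 11.15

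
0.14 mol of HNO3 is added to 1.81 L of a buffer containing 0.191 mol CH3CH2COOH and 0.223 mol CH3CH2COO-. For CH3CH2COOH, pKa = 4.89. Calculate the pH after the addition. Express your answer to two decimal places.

Added H+ converts CH3CH2COO- to CH3CH2COOH: CH3CH2COOH → 0.331 mol, CH3CH2COO- → 0.083 mol.
Henderson–Hasselbalch with mole ratio 0.083/0.331: pH = 4.89 + (-0.601)

pH = 4.29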